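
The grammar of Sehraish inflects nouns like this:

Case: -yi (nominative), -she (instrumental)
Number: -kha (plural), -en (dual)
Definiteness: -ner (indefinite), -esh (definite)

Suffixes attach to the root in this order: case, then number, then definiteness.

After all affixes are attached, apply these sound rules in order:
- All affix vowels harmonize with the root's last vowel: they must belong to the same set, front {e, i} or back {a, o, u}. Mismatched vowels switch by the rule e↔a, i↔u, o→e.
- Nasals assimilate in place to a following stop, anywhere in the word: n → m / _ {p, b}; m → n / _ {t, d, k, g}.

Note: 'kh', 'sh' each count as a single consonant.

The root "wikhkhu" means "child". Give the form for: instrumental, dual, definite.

Attach case instrumental -she → wikhkhushe.
Attach number dual -en → wikhkhusheen.
Attach definiteness definite -esh → wikhkhusheenesh.
Apply vowel harmony: wikhkhusheenesh → wikhkhushaanash.
Nasal assimilation: no change.

wikhkhushaanash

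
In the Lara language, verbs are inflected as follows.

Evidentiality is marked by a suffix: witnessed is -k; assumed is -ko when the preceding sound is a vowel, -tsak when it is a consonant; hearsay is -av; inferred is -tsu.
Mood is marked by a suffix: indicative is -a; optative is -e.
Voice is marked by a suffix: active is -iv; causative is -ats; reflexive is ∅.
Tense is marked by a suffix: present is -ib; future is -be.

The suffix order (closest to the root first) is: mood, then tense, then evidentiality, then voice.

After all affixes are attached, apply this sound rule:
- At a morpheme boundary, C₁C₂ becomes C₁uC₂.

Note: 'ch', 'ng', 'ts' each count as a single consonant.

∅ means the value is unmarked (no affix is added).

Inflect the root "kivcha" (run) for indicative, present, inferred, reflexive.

kivchaaibutsu

Attach mood indicative -a → kivchaa.
Attach tense present -ib → kivchaaib.
Attach evidentiality inferred -tsu → kivchaaibtsu.
voice = reflexive: zero marking, form stays kivchaaibtsu.
Apply epenthesis: kivchaaibtsu → kivchaaibutsu.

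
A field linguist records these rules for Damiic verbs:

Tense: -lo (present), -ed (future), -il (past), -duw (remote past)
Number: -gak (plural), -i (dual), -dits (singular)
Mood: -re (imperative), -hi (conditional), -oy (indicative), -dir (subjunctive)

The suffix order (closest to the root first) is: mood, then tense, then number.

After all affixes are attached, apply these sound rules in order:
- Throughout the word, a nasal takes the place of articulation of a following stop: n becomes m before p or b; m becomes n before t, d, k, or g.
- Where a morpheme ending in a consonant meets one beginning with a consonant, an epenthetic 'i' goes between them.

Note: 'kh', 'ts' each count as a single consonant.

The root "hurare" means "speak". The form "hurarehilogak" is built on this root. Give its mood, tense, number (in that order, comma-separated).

Segment: hurare-hi-lo-gak.
mood: -hi → conditional.
tense: -lo → present.
number: -gak → plural.

conditional, present, plural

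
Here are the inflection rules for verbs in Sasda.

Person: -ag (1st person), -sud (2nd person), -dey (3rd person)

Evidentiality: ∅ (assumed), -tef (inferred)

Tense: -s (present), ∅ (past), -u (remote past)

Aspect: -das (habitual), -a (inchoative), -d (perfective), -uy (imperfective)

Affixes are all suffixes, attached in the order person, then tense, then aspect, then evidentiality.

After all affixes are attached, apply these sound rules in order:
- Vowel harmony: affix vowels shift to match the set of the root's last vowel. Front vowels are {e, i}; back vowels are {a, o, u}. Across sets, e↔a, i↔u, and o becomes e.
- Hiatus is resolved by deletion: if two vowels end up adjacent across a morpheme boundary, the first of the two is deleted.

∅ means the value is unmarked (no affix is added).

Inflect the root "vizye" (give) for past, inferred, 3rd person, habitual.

vizyedeydestef

Attach person 3rd person -dey → vizyedey.
tense = past: zero marking, form stays vizyedey.
Attach aspect habitual -das → vizyedeydas.
Attach evidentiality inferred -tef → vizyedeydastef.
Apply vowel harmony: vizyedeydastef → vizyedeydestef.
Vowel deletion: no change.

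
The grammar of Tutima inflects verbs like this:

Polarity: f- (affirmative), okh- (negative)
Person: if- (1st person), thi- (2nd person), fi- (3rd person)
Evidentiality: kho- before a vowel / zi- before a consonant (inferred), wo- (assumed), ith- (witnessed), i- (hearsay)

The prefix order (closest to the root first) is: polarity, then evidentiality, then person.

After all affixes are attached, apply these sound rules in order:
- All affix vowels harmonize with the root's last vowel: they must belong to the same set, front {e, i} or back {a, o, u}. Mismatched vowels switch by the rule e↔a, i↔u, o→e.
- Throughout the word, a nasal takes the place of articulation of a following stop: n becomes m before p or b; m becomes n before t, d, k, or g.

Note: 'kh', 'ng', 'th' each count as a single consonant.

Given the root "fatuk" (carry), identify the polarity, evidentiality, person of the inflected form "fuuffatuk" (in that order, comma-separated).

affirmative, hearsay, 3rd person

Segment: fi-i-f-fatuk.
polarity: f- → affirmative.
evidentiality: i- → hearsay.
person: fi- → 3rd person.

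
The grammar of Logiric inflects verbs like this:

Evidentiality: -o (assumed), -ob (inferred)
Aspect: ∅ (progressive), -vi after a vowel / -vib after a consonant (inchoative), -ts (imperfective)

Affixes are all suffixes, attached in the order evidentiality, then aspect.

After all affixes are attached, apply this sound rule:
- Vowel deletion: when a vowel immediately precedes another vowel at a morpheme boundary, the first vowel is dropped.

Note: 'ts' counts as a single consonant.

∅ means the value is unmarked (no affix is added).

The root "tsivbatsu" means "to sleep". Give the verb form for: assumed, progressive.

tsivbatso

Attach evidentiality assumed -o → tsivbatsuo.
aspect = progressive: zero marking, form stays tsivbatsuo.
Apply vowel deletion: tsivbatsuo → tsivbatso.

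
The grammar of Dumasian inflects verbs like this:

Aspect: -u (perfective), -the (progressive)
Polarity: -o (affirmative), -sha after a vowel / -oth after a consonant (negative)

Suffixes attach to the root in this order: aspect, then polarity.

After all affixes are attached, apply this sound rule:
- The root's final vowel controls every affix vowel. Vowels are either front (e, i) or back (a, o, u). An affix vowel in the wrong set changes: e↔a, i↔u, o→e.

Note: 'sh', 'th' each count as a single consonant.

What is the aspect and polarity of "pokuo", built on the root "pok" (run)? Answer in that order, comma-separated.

Segment: pok-u-o.
aspect: -u → perfective.
polarity: -o → affirmative.

perfective, affirmative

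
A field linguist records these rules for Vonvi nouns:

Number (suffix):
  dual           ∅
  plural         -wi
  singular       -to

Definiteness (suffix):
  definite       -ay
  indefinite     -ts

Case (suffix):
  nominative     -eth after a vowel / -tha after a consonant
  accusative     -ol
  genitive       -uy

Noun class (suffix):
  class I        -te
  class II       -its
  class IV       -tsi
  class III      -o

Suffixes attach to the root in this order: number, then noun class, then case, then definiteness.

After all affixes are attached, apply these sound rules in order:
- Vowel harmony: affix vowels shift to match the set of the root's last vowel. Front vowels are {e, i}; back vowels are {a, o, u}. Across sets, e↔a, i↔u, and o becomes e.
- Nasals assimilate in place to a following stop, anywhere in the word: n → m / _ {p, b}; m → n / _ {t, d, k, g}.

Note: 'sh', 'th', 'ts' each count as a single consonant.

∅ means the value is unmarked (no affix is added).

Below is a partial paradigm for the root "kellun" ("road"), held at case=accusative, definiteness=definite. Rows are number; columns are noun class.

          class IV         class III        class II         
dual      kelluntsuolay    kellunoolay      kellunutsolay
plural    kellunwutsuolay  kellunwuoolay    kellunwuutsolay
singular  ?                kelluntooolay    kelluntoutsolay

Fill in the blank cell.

kelluntotsuolay

Attach number singular -to → kellunto.
Attach noun class class IV -tsi → kelluntotsi.
Attach case accusative -ol → kelluntotsiol.
Attach definiteness definite -ay → kelluntotsiolay.
Apply vowel harmony: kelluntotsiolay → kelluntotsuolay.
Nasal assimilation: no change.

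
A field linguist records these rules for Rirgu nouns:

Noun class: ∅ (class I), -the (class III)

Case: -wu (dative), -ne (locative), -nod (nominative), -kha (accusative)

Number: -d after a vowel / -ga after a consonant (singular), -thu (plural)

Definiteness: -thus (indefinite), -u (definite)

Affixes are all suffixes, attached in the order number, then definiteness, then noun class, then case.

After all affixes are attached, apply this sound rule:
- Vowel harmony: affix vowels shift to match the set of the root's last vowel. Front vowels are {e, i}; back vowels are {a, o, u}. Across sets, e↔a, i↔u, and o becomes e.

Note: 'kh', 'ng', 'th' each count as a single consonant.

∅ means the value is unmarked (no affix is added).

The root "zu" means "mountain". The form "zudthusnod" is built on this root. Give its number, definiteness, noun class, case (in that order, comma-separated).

Segment: zu-d-thus-nod.
number: -d/ga → singular.
definiteness: -thus → indefinite.
noun class: ∅ → class I.
case: -nod → nominative.

singular, indefinite, class I, nominative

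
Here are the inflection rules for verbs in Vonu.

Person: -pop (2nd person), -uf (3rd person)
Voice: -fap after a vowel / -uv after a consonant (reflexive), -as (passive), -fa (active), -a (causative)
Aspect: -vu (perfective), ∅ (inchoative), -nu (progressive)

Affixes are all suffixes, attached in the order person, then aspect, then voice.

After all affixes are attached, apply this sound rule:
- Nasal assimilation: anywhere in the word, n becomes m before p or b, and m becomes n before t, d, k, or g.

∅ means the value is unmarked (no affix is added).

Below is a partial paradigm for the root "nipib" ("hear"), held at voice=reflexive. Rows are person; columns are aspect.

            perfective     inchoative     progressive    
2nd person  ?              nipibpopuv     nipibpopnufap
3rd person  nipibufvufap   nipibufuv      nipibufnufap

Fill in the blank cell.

Attach person 2nd person -pop → nipibpop.
Attach aspect perfective -vu → nipibpopvu.
Attach voice reflexive -fap (after vowel 'u') → nipibpopvufap.
Nasal assimilation: no change.

nipibpopvufap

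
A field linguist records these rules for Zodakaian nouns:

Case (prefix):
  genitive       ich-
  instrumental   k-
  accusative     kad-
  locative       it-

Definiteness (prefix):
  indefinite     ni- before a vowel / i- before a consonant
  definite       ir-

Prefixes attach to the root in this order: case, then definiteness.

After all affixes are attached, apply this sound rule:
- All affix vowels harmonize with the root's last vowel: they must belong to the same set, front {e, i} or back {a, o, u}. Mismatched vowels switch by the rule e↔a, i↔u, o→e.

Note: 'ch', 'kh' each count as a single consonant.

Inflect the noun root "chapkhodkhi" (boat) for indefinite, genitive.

niichchapkhodkhi

Attach case genitive ich- → ichchapkhodkhi.
Attach definiteness indefinite ni- (before vowel 'i') → niichchapkhodkhi.
Vowel harmony: no change.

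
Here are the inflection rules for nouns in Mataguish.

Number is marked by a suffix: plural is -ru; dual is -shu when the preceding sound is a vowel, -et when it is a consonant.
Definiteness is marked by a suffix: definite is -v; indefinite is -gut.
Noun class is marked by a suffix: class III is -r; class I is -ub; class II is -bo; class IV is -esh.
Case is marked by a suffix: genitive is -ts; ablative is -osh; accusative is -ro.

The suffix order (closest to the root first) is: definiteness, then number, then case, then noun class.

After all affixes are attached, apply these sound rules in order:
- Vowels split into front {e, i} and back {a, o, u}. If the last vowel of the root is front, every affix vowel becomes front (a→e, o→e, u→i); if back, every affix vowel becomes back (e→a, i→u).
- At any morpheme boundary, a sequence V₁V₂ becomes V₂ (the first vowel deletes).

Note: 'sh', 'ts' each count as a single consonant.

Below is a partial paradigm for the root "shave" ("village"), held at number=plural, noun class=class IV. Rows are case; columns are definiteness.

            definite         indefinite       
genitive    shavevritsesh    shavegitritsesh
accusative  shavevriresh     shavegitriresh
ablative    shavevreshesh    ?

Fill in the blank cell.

Attach definiteness indefinite -gut → shavegut.
Attach number plural -ru → shavegutru.
Attach case ablative -osh → shavegutruosh.
Attach noun class class IV -esh → shavegutruoshesh.
Apply vowel harmony: shavegutruoshesh → shavegitrieshesh.
Apply vowel deletion: shavegitrieshesh → shavegitreshesh.

shavegitreshesh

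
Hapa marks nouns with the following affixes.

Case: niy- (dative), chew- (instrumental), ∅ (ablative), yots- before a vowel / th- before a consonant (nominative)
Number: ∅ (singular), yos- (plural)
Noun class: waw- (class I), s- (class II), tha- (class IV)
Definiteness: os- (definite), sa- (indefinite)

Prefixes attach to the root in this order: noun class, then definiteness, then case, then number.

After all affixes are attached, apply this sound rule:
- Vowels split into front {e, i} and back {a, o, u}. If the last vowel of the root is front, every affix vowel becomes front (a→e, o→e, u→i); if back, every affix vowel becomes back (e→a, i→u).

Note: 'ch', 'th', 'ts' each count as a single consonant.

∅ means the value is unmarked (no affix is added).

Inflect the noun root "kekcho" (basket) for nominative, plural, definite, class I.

Attach noun class class I waw- → wawkekcho.
Attach definiteness definite os- → oswawkekcho.
Attach case nominative yots- (before vowel 'o') → yotsoswawkekcho.
Attach number plural yos- → yosyotsoswawkekcho.
Vowel harmony: no change.

yosyotsoswawkekcho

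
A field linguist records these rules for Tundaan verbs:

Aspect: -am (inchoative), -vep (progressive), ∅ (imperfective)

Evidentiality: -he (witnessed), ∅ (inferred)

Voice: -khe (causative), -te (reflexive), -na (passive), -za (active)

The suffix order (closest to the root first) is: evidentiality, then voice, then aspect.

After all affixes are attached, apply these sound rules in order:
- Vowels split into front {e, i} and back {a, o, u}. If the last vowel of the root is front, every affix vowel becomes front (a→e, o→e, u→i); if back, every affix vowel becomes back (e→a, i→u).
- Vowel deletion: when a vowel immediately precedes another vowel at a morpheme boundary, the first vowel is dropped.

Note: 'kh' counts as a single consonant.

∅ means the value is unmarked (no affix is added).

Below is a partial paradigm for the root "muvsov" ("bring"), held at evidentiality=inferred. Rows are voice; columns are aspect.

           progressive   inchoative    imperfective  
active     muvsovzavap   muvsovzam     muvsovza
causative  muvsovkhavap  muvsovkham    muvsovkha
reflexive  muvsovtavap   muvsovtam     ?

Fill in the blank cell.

muvsovta

evidentiality = inferred: zero marking, form stays muvsov.
Attach voice reflexive -te → muvsovte.
aspect = imperfective: zero marking, form stays muvsovte.
Apply vowel harmony: muvsovte → muvsovta.
Vowel deletion: no change.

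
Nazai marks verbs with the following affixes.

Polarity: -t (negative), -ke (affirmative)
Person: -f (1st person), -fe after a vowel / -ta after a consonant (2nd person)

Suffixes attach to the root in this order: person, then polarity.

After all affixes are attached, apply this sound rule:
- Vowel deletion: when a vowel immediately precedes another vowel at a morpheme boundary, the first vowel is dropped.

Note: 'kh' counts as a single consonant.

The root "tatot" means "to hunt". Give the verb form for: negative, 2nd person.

Attach person 2nd person -ta (after consonant 't') → tatotta.
Attach polarity negative -t → tatottat.
Vowel deletion: no change.

tatottat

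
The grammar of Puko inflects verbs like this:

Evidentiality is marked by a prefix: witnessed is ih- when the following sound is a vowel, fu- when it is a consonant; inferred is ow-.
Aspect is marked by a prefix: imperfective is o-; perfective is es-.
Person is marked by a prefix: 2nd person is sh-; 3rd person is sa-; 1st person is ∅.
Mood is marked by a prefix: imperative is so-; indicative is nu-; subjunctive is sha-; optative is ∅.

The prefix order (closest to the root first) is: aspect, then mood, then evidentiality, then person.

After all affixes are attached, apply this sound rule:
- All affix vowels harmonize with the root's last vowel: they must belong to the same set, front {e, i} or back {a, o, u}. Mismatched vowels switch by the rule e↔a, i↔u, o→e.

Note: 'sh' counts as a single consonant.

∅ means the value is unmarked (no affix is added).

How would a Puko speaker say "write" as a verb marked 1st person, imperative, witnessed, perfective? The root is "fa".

Attach aspect perfective es- → esfa.
Attach mood imperative so- → soesfa.
Attach evidentiality witnessed fu- (before consonant 's') → fusoesfa.
person = 1st person: zero marking, form stays fusoesfa.
Apply vowel harmony: fusoesfa → fusoasfa.

fusoasfa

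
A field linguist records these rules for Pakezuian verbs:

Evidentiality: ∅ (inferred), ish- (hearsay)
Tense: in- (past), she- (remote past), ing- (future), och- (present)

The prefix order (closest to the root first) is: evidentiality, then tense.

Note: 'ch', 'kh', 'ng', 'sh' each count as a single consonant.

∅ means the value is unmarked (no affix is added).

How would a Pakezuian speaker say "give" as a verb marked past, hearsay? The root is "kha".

Attach evidentiality hearsay ish- → ishkha.
Attach tense past in- → inishkha.

inishkha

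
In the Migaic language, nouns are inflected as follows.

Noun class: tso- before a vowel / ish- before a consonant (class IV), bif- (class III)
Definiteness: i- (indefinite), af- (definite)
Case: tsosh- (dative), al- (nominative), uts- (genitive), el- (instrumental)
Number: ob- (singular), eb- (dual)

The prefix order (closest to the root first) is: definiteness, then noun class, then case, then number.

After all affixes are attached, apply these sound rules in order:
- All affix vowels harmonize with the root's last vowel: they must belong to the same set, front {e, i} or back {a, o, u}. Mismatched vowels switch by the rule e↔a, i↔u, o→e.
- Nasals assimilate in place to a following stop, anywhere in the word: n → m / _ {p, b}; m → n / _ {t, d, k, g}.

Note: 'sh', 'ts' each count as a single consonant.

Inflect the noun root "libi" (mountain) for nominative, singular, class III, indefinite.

Attach definiteness indefinite i- → ilibi.
Attach noun class class III bif- → bifilibi.
Attach case nominative al- → albifilibi.
Attach number singular ob- → obalbifilibi.
Apply vowel harmony: obalbifilibi → ebelbifilibi.
Nasal assimilation: no change.

ebelbifilibi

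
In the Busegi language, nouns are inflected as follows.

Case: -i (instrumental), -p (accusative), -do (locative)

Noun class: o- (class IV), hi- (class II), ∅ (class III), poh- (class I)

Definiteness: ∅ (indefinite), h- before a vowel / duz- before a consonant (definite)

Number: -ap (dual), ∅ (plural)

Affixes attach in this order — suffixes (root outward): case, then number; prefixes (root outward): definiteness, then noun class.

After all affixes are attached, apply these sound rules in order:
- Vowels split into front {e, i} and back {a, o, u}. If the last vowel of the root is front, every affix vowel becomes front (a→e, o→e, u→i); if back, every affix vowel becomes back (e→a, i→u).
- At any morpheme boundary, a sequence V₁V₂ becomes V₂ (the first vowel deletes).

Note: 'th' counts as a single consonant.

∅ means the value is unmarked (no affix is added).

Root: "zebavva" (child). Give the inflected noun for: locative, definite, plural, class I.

pohduzzebavvado

Attach definiteness definite duz- (before consonant 'z') → duzzebavva.
Attach noun class class I poh- → pohduzzebavva.
Attach case locative -do → pohduzzebavvado.
number = plural: zero marking, form stays pohduzzebavvado.
Vowel harmony: no change.
Vowel deletion: no change.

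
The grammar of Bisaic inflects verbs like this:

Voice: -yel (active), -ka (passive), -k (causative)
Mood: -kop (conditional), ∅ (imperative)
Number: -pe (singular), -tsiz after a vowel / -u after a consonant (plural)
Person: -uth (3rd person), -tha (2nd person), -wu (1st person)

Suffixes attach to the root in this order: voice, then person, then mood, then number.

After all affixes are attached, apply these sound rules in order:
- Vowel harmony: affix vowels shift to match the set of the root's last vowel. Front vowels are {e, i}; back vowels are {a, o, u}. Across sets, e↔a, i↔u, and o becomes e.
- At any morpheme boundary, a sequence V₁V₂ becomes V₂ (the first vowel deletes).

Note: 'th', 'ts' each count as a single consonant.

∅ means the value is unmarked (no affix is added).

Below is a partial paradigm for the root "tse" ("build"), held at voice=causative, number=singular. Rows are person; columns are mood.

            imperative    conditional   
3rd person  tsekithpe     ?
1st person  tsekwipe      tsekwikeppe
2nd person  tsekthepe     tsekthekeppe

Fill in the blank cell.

Attach voice causative -k → tsek.
Attach person 3rd person -uth → tsekuth.
Attach mood conditional -kop → tsekuthkop.
Attach number singular -pe → tsekuthkoppe.
Apply vowel harmony: tsekuthkoppe → tsekithkeppe.
Vowel deletion: no change.

tsekithkeppe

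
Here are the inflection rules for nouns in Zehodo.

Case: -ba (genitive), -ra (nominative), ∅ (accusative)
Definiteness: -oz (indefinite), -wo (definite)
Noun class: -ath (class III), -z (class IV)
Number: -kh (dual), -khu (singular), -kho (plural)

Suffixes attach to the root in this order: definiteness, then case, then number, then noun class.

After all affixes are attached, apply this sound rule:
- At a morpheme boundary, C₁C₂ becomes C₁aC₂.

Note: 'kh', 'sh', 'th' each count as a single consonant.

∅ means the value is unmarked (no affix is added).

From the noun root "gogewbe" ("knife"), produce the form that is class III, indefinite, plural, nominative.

gogewbeozarakhoath

Attach definiteness indefinite -oz → gogewbeoz.
Attach case nominative -ra → gogewbeozra.
Attach number plural -kho → gogewbeozrakho.
Attach noun class class III -ath → gogewbeozrakhoath.
Apply epenthesis: gogewbeozrakhoath → gogewbeozarakhoath.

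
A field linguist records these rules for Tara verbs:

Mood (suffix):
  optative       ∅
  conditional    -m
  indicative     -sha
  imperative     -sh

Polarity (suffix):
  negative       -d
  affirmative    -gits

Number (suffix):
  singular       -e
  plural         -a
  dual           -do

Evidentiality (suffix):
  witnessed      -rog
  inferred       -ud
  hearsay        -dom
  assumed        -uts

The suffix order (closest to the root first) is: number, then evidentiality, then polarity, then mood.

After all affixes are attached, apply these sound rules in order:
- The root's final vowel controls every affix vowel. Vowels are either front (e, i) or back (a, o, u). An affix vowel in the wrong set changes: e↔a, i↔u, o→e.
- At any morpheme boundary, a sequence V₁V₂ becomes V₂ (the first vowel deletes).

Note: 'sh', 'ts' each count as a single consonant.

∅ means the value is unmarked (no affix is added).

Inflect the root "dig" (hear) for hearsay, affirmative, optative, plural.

Attach number plural -a → diga.
Attach evidentiality hearsay -dom → digadom.
Attach polarity affirmative -gits → digadomgits.
mood = optative: zero marking, form stays digadomgits.
Apply vowel harmony: digadomgits → digedemgits.
Vowel deletion: no change.

digedemgits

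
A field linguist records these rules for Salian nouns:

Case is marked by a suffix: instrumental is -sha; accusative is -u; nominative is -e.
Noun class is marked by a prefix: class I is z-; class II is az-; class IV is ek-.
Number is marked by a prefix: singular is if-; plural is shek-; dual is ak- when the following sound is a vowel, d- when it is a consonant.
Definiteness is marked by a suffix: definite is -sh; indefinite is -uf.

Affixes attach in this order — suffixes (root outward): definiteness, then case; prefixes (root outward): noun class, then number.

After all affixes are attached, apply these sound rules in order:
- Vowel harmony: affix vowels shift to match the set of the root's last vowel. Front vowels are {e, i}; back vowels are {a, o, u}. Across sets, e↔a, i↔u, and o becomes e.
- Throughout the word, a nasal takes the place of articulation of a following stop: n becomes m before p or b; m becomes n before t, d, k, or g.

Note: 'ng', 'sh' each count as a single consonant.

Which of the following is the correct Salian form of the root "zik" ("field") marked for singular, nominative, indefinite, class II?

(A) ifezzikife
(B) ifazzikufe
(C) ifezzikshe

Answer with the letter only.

Attach definiteness indefinite -uf → zikuf.
Attach case nominative -e → zikufe.
Attach noun class class II az- → azzikufe.
Attach number singular if- → ifazzikufe.
Apply vowel harmony: ifazzikufe → ifezzikife.
Nasal assimilation: no change.
So the correct form is ifezzikife, option (A).
(B) ifazzikufe is wrong: it fails to apply the sound rule(s).
(C) ifezzikshe is wrong: it uses definite instead of indefinite for definiteness.

A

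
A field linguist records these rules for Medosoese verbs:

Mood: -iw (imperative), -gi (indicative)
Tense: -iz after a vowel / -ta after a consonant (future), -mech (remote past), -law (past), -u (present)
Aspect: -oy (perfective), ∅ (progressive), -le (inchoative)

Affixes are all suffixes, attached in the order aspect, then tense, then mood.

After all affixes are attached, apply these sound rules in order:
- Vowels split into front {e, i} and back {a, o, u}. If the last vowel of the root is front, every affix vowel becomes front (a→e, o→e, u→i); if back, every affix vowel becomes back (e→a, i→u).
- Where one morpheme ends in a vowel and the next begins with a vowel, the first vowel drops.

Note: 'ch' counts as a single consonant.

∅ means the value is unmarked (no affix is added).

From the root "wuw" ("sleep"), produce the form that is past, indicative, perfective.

Attach aspect perfective -oy → wuwoy.
Attach tense past -law → wuwoylaw.
Attach mood indicative -gi → wuwoylawgi.
Apply vowel harmony: wuwoylawgi → wuwoylawgu.
Vowel deletion: no change.

wuwoylawgu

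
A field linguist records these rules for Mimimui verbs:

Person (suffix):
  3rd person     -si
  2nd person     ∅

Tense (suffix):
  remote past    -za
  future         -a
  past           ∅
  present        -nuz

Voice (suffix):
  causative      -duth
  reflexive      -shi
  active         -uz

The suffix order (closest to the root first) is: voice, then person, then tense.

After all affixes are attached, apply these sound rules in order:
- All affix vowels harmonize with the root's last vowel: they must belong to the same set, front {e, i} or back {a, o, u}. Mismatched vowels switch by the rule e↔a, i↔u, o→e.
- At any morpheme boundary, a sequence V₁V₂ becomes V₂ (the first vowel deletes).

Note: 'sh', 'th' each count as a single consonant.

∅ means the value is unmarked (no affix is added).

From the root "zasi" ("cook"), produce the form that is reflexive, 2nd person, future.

Attach voice reflexive -shi → zasishi.
person = 2nd person: zero marking, form stays zasishi.
Attach tense future -a → zasishia.
Apply vowel harmony: zasishia → zasishie.
Apply vowel deletion: zasishie → zasishe.

zasishe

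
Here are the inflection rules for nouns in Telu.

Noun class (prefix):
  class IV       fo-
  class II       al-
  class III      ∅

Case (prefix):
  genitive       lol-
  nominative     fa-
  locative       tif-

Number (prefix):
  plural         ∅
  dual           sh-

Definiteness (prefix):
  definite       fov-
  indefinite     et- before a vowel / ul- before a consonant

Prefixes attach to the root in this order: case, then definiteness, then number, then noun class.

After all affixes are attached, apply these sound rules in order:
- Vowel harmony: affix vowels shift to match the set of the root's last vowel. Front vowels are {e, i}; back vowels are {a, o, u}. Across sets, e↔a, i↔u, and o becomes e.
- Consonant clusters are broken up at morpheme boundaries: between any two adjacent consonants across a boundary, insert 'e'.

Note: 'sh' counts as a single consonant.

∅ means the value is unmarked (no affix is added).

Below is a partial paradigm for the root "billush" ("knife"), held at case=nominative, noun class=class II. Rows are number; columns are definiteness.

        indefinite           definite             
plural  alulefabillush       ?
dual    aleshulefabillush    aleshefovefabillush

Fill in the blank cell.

alefovefabillush

Attach case nominative fa- → fabillush.
Attach definiteness definite fov- → fovfabillush.
number = plural: zero marking, form stays fovfabillush.
Attach noun class class II al- → alfovfabillush.
Vowel harmony: no change.
Apply epenthesis: alfovfabillush → alefovefabillush.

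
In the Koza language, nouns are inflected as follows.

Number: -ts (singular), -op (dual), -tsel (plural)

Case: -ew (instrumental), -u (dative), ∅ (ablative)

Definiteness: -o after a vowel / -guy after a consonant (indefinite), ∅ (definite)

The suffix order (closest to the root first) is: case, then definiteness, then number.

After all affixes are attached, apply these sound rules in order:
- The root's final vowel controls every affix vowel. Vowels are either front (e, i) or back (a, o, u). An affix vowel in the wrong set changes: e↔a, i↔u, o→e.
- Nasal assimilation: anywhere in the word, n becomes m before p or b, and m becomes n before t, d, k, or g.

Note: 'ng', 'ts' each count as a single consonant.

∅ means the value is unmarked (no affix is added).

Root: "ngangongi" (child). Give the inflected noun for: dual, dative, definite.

ngangongiiep

Attach case dative -u → ngangongiu.
definiteness = definite: zero marking, form stays ngangongiu.
Attach number dual -op → ngangongiuop.
Apply vowel harmony: ngangongiuop → ngangongiiep.
Nasal assimilation: no change.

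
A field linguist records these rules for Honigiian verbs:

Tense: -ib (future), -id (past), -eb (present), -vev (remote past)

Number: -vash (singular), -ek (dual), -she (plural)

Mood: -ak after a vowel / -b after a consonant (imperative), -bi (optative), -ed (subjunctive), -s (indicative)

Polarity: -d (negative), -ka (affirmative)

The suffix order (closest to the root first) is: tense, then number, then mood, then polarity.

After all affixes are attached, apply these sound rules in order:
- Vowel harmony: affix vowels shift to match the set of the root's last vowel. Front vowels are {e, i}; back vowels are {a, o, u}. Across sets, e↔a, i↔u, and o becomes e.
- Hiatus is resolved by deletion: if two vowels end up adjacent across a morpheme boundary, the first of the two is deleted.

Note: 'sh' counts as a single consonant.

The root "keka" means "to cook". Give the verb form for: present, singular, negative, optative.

kekabvashbud

Attach tense present -eb → kekaeb.
Attach number singular -vash → kekaebvash.
Attach mood optative -bi → kekaebvashbi.
Attach polarity negative -d → kekaebvashbid.
Apply vowel harmony: kekaebvashbid → kekaabvashbud.
Apply vowel deletion: kekaabvashbud → kekabvashbud.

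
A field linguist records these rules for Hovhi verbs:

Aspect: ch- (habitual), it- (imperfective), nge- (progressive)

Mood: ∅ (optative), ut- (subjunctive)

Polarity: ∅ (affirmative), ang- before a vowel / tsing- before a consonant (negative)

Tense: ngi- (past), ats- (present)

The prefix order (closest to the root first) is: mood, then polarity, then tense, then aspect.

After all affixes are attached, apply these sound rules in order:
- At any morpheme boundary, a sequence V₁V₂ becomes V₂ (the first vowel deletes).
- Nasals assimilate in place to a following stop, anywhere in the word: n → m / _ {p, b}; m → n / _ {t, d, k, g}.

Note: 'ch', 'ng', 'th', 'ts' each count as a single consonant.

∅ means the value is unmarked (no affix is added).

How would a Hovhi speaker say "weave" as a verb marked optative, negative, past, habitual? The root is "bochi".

mood = optative: zero marking, form stays bochi.
Attach polarity negative tsing- (before consonant 'b') → tsingbochi.
Attach tense past ngi- → ngitsingbochi.
Attach aspect habitual ch- → chngitsingbochi.
Vowel deletion: no change.
Nasal assimilation: no change.

chngitsingbochi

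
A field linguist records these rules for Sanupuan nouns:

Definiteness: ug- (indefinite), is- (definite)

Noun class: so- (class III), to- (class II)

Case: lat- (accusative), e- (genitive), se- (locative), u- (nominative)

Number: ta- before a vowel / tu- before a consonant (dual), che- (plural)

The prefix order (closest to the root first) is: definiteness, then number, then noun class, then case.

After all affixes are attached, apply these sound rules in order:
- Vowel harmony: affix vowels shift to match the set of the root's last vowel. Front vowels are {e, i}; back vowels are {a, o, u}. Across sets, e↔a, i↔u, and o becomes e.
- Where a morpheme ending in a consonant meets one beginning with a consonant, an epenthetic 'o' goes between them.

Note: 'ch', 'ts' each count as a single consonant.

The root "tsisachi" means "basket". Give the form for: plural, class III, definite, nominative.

isecheisotsisachi

Attach definiteness definite is- → istsisachi.
Attach number plural che- → cheistsisachi.
Attach noun class class III so- → socheistsisachi.
Attach case nominative u- → usocheistsisachi.
Apply vowel harmony: usocheistsisachi → isecheistsisachi.
Apply epenthesis: isecheistsisachi → isecheisotsisachi.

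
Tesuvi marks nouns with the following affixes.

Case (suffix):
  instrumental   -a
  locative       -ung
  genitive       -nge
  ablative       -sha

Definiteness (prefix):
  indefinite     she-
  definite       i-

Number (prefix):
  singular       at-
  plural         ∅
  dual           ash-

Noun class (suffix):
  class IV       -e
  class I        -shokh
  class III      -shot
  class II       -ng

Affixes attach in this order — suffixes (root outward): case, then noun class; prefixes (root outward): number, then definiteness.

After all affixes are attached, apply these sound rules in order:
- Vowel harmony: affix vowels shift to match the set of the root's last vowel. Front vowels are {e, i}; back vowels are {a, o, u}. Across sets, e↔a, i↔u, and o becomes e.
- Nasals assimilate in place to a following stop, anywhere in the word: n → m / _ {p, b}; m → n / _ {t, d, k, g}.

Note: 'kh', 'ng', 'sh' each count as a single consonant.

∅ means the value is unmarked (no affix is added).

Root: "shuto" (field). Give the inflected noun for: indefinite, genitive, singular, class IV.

Attach case genitive -nge → shutonge.
Attach noun class class IV -e → shutongee.
Attach number singular at- → atshutongee.
Attach definiteness indefinite she- → sheatshutongee.
Apply vowel harmony: sheatshutongee → shaatshutongaa.
Nasal assimilation: no change.

shaatshutongaa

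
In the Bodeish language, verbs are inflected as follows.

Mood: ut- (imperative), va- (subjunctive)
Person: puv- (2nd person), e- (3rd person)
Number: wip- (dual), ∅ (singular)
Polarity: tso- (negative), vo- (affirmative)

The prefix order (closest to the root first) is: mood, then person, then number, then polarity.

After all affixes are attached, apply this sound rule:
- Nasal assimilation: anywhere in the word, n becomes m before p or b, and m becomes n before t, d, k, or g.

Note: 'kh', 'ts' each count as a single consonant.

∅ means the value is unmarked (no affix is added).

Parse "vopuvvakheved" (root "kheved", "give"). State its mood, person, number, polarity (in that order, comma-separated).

subjunctive, 2nd person, singular, affirmative

Segment: vo-puv-va-kheved.
mood: va- → subjunctive.
person: puv- → 2nd person.
number: ∅ → singular.
polarity: vo- → affirmative.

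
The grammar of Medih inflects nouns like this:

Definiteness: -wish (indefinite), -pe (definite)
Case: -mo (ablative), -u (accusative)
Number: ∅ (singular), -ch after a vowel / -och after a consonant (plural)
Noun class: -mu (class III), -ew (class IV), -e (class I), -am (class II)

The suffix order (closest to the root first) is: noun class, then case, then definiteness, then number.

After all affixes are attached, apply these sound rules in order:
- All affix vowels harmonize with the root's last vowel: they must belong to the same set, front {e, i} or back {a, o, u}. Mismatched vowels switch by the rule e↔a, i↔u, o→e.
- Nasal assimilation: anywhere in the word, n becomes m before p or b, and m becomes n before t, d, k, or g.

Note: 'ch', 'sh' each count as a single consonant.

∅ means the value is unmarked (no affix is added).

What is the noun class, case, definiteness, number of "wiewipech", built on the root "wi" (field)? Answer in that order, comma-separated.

class IV, accusative, definite, plural

Segment: wi-ew-u-pe-ch.
noun class: -ew → class IV.
case: -u → accusative.
definiteness: -pe → definite.
number: -ch/och → plural.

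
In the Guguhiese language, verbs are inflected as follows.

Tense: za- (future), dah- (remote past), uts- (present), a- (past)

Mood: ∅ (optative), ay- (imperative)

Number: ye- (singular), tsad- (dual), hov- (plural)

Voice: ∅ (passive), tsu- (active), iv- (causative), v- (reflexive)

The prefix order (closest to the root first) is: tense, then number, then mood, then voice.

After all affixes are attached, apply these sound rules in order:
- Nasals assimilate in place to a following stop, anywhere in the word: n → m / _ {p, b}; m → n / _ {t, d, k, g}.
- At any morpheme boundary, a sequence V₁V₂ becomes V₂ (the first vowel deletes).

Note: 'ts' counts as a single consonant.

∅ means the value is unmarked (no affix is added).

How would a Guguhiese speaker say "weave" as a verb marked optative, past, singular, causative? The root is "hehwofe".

ivyahehwofe

Attach tense past a- → ahehwofe.
Attach number singular ye- → yeahehwofe.
mood = optative: zero marking, form stays yeahehwofe.
Attach voice causative iv- → ivyeahehwofe.
Nasal assimilation: no change.
Apply vowel deletion: ivyeahehwofe → ivyahehwofe.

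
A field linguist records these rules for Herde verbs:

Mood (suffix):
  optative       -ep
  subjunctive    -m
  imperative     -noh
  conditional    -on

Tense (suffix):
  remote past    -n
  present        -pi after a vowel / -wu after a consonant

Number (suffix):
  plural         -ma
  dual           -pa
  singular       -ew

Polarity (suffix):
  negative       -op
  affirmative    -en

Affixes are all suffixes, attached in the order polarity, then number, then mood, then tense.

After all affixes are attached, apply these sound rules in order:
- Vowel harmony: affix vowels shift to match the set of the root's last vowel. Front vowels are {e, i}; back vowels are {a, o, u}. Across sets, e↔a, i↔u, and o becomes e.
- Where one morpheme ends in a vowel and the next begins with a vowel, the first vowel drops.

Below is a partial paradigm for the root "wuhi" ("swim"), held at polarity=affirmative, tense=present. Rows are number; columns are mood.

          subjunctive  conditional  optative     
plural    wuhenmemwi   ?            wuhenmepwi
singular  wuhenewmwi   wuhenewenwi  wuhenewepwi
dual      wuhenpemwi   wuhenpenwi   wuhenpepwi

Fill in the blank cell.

Attach polarity affirmative -en → wuhien.
Attach number plural -ma → wuhienma.
Attach mood conditional -on → wuhienmaon.
Attach tense present -wu (after consonant 'n') → wuhienmaonwu.
Apply vowel harmony: wuhienmaonwu → wuhienmeenwi.
Apply vowel deletion: wuhienmeenwi → wuhenmenwi.

wuhenmenwi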